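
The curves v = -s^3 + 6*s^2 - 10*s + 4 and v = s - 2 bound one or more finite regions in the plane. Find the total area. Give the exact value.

1/2

Set the curves equal: -s^3 + 6*s^2 - 10*s + 4 = s - 2, so -s^3 + 6*s^2 - 11*s + 6 = 0, which factors as -(s - 3)*(s - 2)*(s - 1) = 0. The curves meet at s = 1, 2, 3.
On [1, 2], v = s - 2 is on top; that piece has area ∫[1,2] (-(-s^3 + 6*s^2 - 11*s + 6)) ds = 1/4.
On [2, 3], v = -s^3 + 6*s^2 - 10*s + 4 is on top; that piece has area ∫[2,3] (-s^3 + 6*s^2 - 11*s + 6) ds = 1/4.
Total enclosed area = 1/4 + 1/4 = 1/2.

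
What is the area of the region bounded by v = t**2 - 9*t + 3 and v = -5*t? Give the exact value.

4/3

Set the curves equal: t**2 - 9*t + 3 = -5*t, so t**2 - 4*t + 3 = 0, which factors as (t - 3)*(t - 1) = 0. The curves meet at t = 1, 3.
On [1, 3], v = -5*t is on top; that piece has area ∫[1,3] (-(t**2 - 4*t + 3)) dt = 4/3.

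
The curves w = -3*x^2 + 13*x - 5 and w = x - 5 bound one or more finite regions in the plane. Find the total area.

32

Set the curves equal: -3*x^2 + 13*x - 5 = x - 5, so -3*x^2 + 12*x = 0, which factors as -3*x*(x - 4) = 0. The curves meet at x = 0, 4.
On [0, 4], w = -3*x^2 + 13*x - 5 is on top; that piece has area ∫[0,4] (-3*x^2 + 12*x) dx = 32.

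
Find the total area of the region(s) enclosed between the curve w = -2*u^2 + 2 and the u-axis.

8/3

The curve meets the u-axis where -2*u^2 + 2 = 0, i.e. -2*(u - 1)*(u + 1) = 0, at u = -1, 1.
On [-1, 1] the curve lies above the axis; ∫[-1,1] (-2*u^2 + 2) du = 8/3, giving area 8/3.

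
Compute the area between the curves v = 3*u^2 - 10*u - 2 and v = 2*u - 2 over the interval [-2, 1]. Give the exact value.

The difference (3*u^2 - 10*u - 2) - (2*u - 2) = 3*u^2 - 12*u changes sign at u = 0 inside [-2, 1], so split the integral there.
∫[-2,0] (3*u^2 - 12*u) du = 32.
∫[0,1] (3*u^2 - 12*u) du = -5; the area of that piece is 5.
Total area = 32 + 5 = 37.

37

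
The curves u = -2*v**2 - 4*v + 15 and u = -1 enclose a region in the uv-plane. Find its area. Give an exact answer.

72

Both boundary curves give u as a function of v, so integrate with respect to v. Setting them equal: -2*v**2 - 4*v + 16 = 0, i.e. -2*(v - 2)*(v + 4) = 0, so they meet at v = -4, 2.
For v in [-4, 2], u = -2*v**2 - 4*v + 15 is on the right; area = ∫[-4,2] (-2*v**2 - 4*v + 16) dv = 72.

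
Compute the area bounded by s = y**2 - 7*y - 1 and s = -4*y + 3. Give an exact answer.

125/6

Both boundary curves give s as a function of y, so integrate with respect to y. Setting them equal: y**2 - 3*y - 4 = 0, i.e. (y - 4)*(y + 1) = 0, so they meet at y = -1, 4.
For y in [-1, 4], s = y**2 - 7*y - 1 is on the left; area = ∫[-1,4] (-(y**2 - 3*y - 4)) dy = 125/6.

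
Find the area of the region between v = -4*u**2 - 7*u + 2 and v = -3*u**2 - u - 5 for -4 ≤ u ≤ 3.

77

The difference (-4*u**2 - 7*u + 2) - (-3*u**2 - u - 5) = -u**2 - 6*u + 7 changes sign at u = 1 inside [-4, 3], so split the integral there.
∫[-4,1] (-u**2 - 6*u + 7) du = 175/3.
∫[1,3] (-u**2 - 6*u + 7) du = -56/3; the area of that piece is 56/3.
Total area = 175/3 + 56/3 = 77.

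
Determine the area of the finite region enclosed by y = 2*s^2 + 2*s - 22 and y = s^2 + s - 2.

243/2

Set the curves equal: 2*s^2 + 2*s - 22 = s^2 + s - 2, so s^2 + s - 20 = 0, which factors as (s - 4)*(s + 5) = 0. The curves meet at s = -5, 4.
On [-5, 4], y = s^2 + s - 2 is on top; that piece has area ∫[-5,4] (-(s^2 + s - 20)) ds = 243/2.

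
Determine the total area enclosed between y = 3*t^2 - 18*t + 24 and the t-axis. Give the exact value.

4

The curve meets the t-axis where 3*t^2 - 18*t + 24 = 0, i.e. 3*(t - 4)*(t - 2) = 0, at t = 2, 4.
On [2, 4] the curve lies below the axis; ∫[2,4] (3*t^2 - 18*t + 24) dt = -4, giving area 4.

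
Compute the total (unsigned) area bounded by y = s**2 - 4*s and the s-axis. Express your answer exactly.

32/3

The curve meets the s-axis where s**2 - 4*s = 0, i.e. s*(s - 4) = 0, at s = 0, 4.
On [0, 4] the curve lies below the axis; ∫[0,4] (s**2 - 4*s) ds = -32/3, giving area 32/3.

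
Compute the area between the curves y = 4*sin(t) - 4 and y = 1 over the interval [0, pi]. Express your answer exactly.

-8 + 5*pi

On [0, pi], (4*sin(t) - 4) - (1) = 4*sin(t) - 5 is ≤ 0 throughout, so the area is a single integral of |4*sin(t) - 5|.
∫[0,pi] (4*sin(t) - 5) dt = 8 - 5*pi; the area of that piece is -8 + 5*pi.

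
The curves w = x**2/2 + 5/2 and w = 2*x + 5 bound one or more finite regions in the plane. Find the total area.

18

Set the curves equal: x**2/2 + 5/2 = 2*x + 5, so x**2/2 - 2*x - 5/2 = 0, which factors as (x - 5)*(x + 1)/2 = 0. The curves meet at x = -1, 5.
On [-1, 5], w = 2*x + 5 is on top; that piece has area ∫[-1,5] (-(x**2/2 - 2*x - 5/2)) dx = 18.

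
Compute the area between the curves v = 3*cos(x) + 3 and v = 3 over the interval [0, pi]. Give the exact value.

The difference (3*cos(x) + 3) - (3) = 3*cos(x) changes sign at x = pi/2 inside [0, pi], so split the integral there.
∫[0,pi/2] (3*cos(x)) dx = 3.
∫[pi/2,pi] (3*cos(x)) dx = -3; the area of that piece is 3.
Total area = 3 + 3 = 6.

6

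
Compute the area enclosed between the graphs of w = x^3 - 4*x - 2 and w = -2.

8

Set the curves equal: x^3 - 4*x - 2 = -2, so x^3 - 4*x = 0, which factors as x*(x - 2)*(x + 2) = 0. The curves meet at x = -2, 0, 2.
On [-2, 0], w = x^3 - 4*x - 2 is on top; that piece has area ∫[-2,0] (x^3 - 4*x) dx = 4.
On [0, 2], w = -2 is on top; that piece has area ∫[0,2] (-(x^3 - 4*x)) dx = 4.
Total enclosed area = 4 + 4 = 8.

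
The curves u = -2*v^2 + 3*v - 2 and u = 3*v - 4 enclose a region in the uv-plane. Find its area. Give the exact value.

Both boundary curves give u as a function of v, so integrate with respect to v. Setting them equal: -2*v^2 + 2 = 0, i.e. -2*(v - 1)*(v + 1) = 0, so they meet at v = -1, 1.
For v in [-1, 1], u = -2*v^2 + 3*v - 2 is on the right; area = ∫[-1,1] (-2*v^2 + 2) dv = 8/3.

8/3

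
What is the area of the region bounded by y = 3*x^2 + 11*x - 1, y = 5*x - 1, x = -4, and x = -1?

22

The difference (3*x^2 + 11*x - 1) - (5*x - 1) = 3*x^2 + 6*x changes sign at x = -2 inside [-4, -1], so split the integral there.
∫[-4,-2] (3*x^2 + 6*x) dx = 20.
∫[-2,-1] (3*x^2 + 6*x) dx = -2; the area of that piece is 2.
Total area = 20 + 2 = 22.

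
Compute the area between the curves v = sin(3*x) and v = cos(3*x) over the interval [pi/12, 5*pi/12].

On [pi/12, 5*pi/12], (sin(3*x)) - (cos(3*x)) = sin(3*x) - cos(3*x) is ≥ 0 throughout, so the area is a single integral of |sin(3*x) - cos(3*x)|.
∫[pi/12,5*pi/12] (sin(3*x) - cos(3*x)) dx = 2*sqrt(2)/3.

2*sqrt(2)/3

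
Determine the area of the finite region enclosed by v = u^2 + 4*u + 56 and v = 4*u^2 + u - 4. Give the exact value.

729/2

Set the curves equal: u^2 + 4*u + 56 = 4*u^2 + u - 4, so -3*u^2 + 3*u + 60 = 0, which factors as -3*(u - 5)*(u + 4) = 0. The curves meet at u = -4, 5.
On [-4, 5], v = u^2 + 4*u + 56 is on top; that piece has area ∫[-4,5] (-3*u^2 + 3*u + 60) du = 729/2.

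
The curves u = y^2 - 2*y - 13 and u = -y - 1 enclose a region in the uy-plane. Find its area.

343/6

Both boundary curves give u as a function of y, so integrate with respect to y. Setting them equal: y^2 - y - 12 = 0, i.e. (y - 4)*(y + 3) = 0, so they meet at y = -3, 4.
For y in [-3, 4], u = y^2 - 2*y - 13 is on the left; area = ∫[-3,4] (-(y^2 - y - 12)) dy = 343/6.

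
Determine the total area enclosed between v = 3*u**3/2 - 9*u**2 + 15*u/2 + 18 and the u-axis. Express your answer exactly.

The curve meets the u-axis where 3*u**3/2 - 9*u**2 + 15*u/2 + 18 = 0, i.e. 3*(u - 4)*(u - 3)*(u + 1)/2 = 0, at u = -1, 3, 4.
On [-1, 3] the curve lies above the axis; ∫[-1,3] (3*u**3/2 - 9*u**2 + 15*u/2 + 18) du = 48, giving area 48.
On [3, 4] the curve lies below the axis; ∫[3,4] (3*u**3/2 - 9*u**2 + 15*u/2 + 18) du = -9/8, giving area 9/8.
Total area = 48 + 9/8 = 393/8.

393/8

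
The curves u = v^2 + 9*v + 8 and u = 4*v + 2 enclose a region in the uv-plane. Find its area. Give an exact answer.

Both boundary curves give u as a function of v, so integrate with respect to v. Setting them equal: v^2 + 5*v + 6 = 0, i.e. (v + 2)*(v + 3) = 0, so they meet at v = -3, -2.
For v in [-3, -2], u = v^2 + 9*v + 8 is on the left; area = ∫[-3,-2] (-(v^2 + 5*v + 6)) dv = 1/6.

1/6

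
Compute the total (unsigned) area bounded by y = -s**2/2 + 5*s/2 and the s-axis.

The curve meets the s-axis where -s**2/2 + 5*s/2 = 0, i.e. -s*(s - 5)/2 = 0, at s = 0, 5.
On [0, 5] the curve lies above the axis; ∫[0,5] (-s**2/2 + 5*s/2) ds = 125/12, giving area 125/12.

125/12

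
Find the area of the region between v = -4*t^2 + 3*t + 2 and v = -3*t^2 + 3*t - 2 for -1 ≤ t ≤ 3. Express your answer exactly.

The difference (-4*t^2 + 3*t + 2) - (-3*t^2 + 3*t - 2) = -t^2 + 4 changes sign at t = 2 inside [-1, 3], so split the integral there.
∫[-1,2] (-t^2 + 4) dt = 9.
∫[2,3] (-t^2 + 4) dt = -7/3; the area of that piece is 7/3.
Total area = 9 + 7/3 = 34/3.

34/3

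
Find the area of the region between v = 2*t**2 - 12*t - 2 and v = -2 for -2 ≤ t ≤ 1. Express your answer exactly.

The difference (2*t**2 - 12*t - 2) - (-2) = 2*t**2 - 12*t changes sign at t = 0 inside [-2, 1], so split the integral there.
∫[-2,0] (2*t**2 - 12*t) dt = 88/3.
∫[0,1] (2*t**2 - 12*t) dt = -16/3; the area of that piece is 16/3.
Total area = 88/3 + 16/3 = 104/3.

104/3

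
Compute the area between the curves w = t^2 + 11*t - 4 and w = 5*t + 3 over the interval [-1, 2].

The difference (t^2 + 11*t - 4) - (5*t + 3) = t^2 + 6*t - 7 changes sign at t = 1 inside [-1, 2], so split the integral there.
∫[-1,1] (t^2 + 6*t - 7) dt = -40/3; the area of that piece is 40/3.
∫[1,2] (t^2 + 6*t - 7) dt = 13/3.
Total area = 40/3 + 13/3 = 53/3.

53/3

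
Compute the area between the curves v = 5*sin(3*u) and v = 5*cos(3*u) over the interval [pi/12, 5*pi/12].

10*sqrt(2)/3

On [pi/12, 5*pi/12], (5*sin(3*u)) - (5*cos(3*u)) = 5*sin(3*u) - 5*cos(3*u) is ≥ 0 throughout, so the area is a single integral of |5*sin(3*u) - 5*cos(3*u)|.
∫[pi/12,5*pi/12] (5*sin(3*u) - 5*cos(3*u)) du = 10*sqrt(2)/3.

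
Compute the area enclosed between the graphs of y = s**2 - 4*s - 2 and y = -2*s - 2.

4/3

Set the curves equal: s**2 - 4*s - 2 = -2*s - 2, so s**2 - 2*s = 0, which factors as s*(s - 2) = 0. The curves meet at s = 0, 2.
On [0, 2], y = -2*s - 2 is on top; that piece has area ∫[0,2] (-(s**2 - 2*s)) ds = 4/3.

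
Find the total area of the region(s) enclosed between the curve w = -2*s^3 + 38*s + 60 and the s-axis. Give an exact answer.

The curve meets the s-axis where -2*s^3 + 38*s + 60 = 0, i.e. -2*(s - 5)*(s + 2)*(s + 3) = 0, at s = -3, -2, 5.
On [-3, -2] the curve lies below the axis; ∫[-3,-2] (-2*s^3 + 38*s + 60) ds = -5/2, giving area 5/2.
On [-2, 5] the curve lies above the axis; ∫[-2,5] (-2*s^3 + 38*s + 60) ds = 1029/2, giving area 1029/2.
Total area = 5/2 + 1029/2 = 517.

517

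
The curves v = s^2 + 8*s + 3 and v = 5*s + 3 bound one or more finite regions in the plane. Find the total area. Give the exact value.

9/2

Set the curves equal: s^2 + 8*s + 3 = 5*s + 3, so s^2 + 3*s = 0, which factors as s*(s + 3) = 0. The curves meet at s = -3, 0.
On [-3, 0], v = 5*s + 3 is on top; that piece has area ∫[-3,0] (-(s^2 + 3*s)) ds = 9/2.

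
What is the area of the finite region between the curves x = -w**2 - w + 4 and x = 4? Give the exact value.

Both boundary curves give x as a function of w, so integrate with respect to w. Setting them equal: -w**2 - w = 0, i.e. -w*(w + 1) = 0, so they meet at w = -1, 0.
For w in [-1, 0], x = -w**2 - w + 4 is on the right; area = ∫[-1,0] (-w**2 - w) dw = 1/6.

1/6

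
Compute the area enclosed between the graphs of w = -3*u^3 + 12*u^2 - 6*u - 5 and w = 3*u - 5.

37/4

Set the curves equal: -3*u^3 + 12*u^2 - 6*u - 5 = 3*u - 5, so -3*u^3 + 12*u^2 - 9*u = 0, which factors as -3*u*(u - 3)*(u - 1) = 0. The curves meet at u = 0, 1, 3.
On [0, 1], w = 3*u - 5 is on top; that piece has area ∫[0,1] (-(-3*u^3 + 12*u^2 - 9*u)) du = 5/4.
On [1, 3], w = -3*u^3 + 12*u^2 - 6*u - 5 is on top; that piece has area ∫[1,3] (-3*u^3 + 12*u^2 - 9*u) du = 8.
Total enclosed area = 5/4 + 8 = 37/4.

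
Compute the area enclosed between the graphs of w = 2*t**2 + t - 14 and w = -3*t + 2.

Set the curves equal: 2*t**2 + t - 14 = -3*t + 2, so 2*t**2 + 4*t - 16 = 0, which factors as 2*(t - 2)*(t + 4) = 0. The curves meet at t = -4, 2.
On [-4, 2], w = -3*t + 2 is on top; that piece has area ∫[-4,2] (-(2*t**2 + 4*t - 16)) dt = 72.

72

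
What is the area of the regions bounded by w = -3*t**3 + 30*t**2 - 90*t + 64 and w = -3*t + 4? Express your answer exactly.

71/2

Set the curves equal: -3*t**3 + 30*t**2 - 90*t + 64 = -3*t + 4, so -3*t**3 + 30*t**2 - 87*t + 60 = 0, which factors as -3*(t - 5)*(t - 4)*(t - 1) = 0. The curves meet at t = 1, 4, 5.
On [1, 4], w = -3*t + 4 is on top; that piece has area ∫[1,4] (-(-3*t**3 + 30*t**2 - 87*t + 60)) dt = 135/4.
On [4, 5], w = -3*t**3 + 30*t**2 - 90*t + 64 is on top; that piece has area ∫[4,5] (-3*t**3 + 30*t**2 - 87*t + 60) dt = 7/4.
Total enclosed area = 135/4 + 7/4 = 71/2.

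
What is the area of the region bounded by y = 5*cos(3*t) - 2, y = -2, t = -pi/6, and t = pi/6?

On [-pi/6, pi/6], (5*cos(3*t) - 2) - (-2) = 5*cos(3*t) is ≥ 0 throughout, so the area is a single integral of |5*cos(3*t)|.
∫[-pi/6,pi/6] (5*cos(3*t)) dt = 10/3.

10/3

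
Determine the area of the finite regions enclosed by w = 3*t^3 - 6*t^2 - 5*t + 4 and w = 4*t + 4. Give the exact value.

Set the curves equal: 3*t^3 - 6*t^2 - 5*t + 4 = 4*t + 4, so 3*t^3 - 6*t^2 - 9*t = 0, which factors as 3*t*(t - 3)*(t + 1) = 0. The curves meet at t = -1, 0, 3.
On [-1, 0], w = 3*t^3 - 6*t^2 - 5*t + 4 is on top; that piece has area ∫[-1,0] (3*t^3 - 6*t^2 - 9*t) dt = 7/4.
On [0, 3], w = 4*t + 4 is on top; that piece has area ∫[0,3] (-(3*t^3 - 6*t^2 - 9*t)) dt = 135/4.
Total enclosed area = 7/4 + 135/4 = 71/2.

71/2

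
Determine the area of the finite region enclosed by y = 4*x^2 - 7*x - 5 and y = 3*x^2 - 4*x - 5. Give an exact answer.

Set the curves equal: 4*x^2 - 7*x - 5 = 3*x^2 - 4*x - 5, so x^2 - 3*x = 0, which factors as x*(x - 3) = 0. The curves meet at x = 0, 3.
On [0, 3], y = 3*x^2 - 4*x - 5 is on top; that piece has area ∫[0,3] (-(x^2 - 3*x)) dx = 9/2.

9/2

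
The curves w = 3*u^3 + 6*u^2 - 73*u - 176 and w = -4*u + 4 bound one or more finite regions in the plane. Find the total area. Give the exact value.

5137/4

Set the curves equal: 3*u^3 + 6*u^2 - 73*u - 176 = -4*u + 4, so 3*u^3 + 6*u^2 - 69*u - 180 = 0, which factors as 3*(u - 5)*(u + 3)*(u + 4) = 0. The curves meet at u = -4, -3, 5.
On [-4, -3], w = 3*u^3 + 6*u^2 - 73*u - 176 is on top; that piece has area ∫[-4,-3] (3*u^3 + 6*u^2 - 69*u - 180) du = 17/4.
On [-3, 5], w = -4*u + 4 is on top; that piece has area ∫[-3,5] (-(3*u^3 + 6*u^2 - 69*u - 180)) du = 1280.
Total enclosed area = 17/4 + 1280 = 5137/4.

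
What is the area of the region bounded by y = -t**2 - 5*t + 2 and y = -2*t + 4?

Set the curves equal: -t**2 - 5*t + 2 = -2*t + 4, so -t**2 - 3*t - 2 = 0, which factors as -(t + 1)*(t + 2) = 0. The curves meet at t = -2, -1.
On [-2, -1], y = -t**2 - 5*t + 2 is on top; that piece has area ∫[-2,-1] (-t**2 - 3*t - 2) dt = 1/6.

1/6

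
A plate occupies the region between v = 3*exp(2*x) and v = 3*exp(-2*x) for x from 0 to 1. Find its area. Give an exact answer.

On [0, 1], (3*exp(2*x)) - (3*exp(-2*x)) = 3*exp(2*x) - 3*exp(-2*x) is ≥ 0 throughout, so the area is a single integral of |3*exp(2*x) - 3*exp(-2*x)|.
∫[0,1] (3*exp(2*x) - 3*exp(-2*x)) dx = -3 + 3*exp(-2)/2 + 3*exp(2)/2.

-3 + 3*exp(-2)/2 + 3*exp(2)/2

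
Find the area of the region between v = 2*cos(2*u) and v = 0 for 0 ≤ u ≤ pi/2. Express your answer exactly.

The difference (2*cos(2*u)) - (0) = 2*cos(2*u) changes sign at u = pi/4 inside [0, pi/2], so split the integral there.
∫[0,pi/4] (2*cos(2*u)) du = 1.
∫[pi/4,pi/2] (2*cos(2*u)) du = -1; the area of that piece is 1.
Total area = 1 + 1 = 2.

2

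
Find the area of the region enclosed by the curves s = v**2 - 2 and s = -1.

Both boundary curves give s as a function of v, so integrate with respect to v. Setting them equal: v**2 - 1 = 0, i.e. (v - 1)*(v + 1) = 0, so they meet at v = -1, 1.
For v in [-1, 1], s = v**2 - 2 is on the left; area = ∫[-1,1] (-(v**2 - 1)) dv = 4/3.

4/3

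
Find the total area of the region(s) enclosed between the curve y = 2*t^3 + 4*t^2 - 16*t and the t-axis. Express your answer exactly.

The curve meets the t-axis where 2*t^3 + 4*t^2 - 16*t = 0, i.e. 2*t*(t - 2)*(t + 4) = 0, at t = -4, 0, 2.
On [-4, 0] the curve lies above the axis; ∫[-4,0] (2*t^3 + 4*t^2 - 16*t) dt = 256/3, giving area 256/3.
On [0, 2] the curve lies below the axis; ∫[0,2] (2*t^3 + 4*t^2 - 16*t) dt = -40/3, giving area 40/3.
Total area = 256/3 + 40/3 = 296/3.

296/3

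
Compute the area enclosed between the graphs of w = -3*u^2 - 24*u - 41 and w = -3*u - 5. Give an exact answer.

Set the curves equal: -3*u^2 - 24*u - 41 = -3*u - 5, so -3*u^2 - 21*u - 36 = 0, which factors as -3*(u + 3)*(u + 4) = 0. The curves meet at u = -4, -3.
On [-4, -3], w = -3*u^2 - 24*u - 41 is on top; that piece has area ∫[-4,-3] (-3*u^2 - 21*u - 36) du = 1/2.

1/2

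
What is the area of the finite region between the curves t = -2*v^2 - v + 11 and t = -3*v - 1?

125/3

Both boundary curves give t as a function of v, so integrate with respect to v. Setting them equal: -2*v^2 + 2*v + 12 = 0, i.e. -2*(v - 3)*(v + 2) = 0, so they meet at v = -2, 3.
For v in [-2, 3], t = -2*v^2 - v + 11 is on the right; area = ∫[-2,3] (-2*v^2 + 2*v + 12) dv = 125/3.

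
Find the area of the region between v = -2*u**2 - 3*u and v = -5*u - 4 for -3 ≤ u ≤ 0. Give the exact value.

59/3

The difference (-2*u**2 - 3*u) - (-5*u - 4) = -2*u**2 + 2*u + 4 changes sign at u = -1 inside [-3, 0], so split the integral there.
∫[-3,-1] (-2*u**2 + 2*u + 4) du = -52/3; the area of that piece is 52/3.
∫[-1,0] (-2*u**2 + 2*u + 4) du = 7/3.
Total area = 52/3 + 7/3 = 59/3.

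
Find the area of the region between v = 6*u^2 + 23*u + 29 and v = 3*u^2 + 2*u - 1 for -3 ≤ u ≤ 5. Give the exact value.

567

The difference (6*u^2 + 23*u + 29) - (3*u^2 + 2*u - 1) = 3*u^2 + 21*u + 30 changes sign at u = -2 inside [-3, 5], so split the integral there.
∫[-3,-2] (3*u^2 + 21*u + 30) du = -7/2; the area of that piece is 7/2.
∫[-2,5] (3*u^2 + 21*u + 30) du = 1127/2.
Total area = 7/2 + 1127/2 = 567.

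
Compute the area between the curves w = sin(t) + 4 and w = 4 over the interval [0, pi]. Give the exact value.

On [0, pi], (sin(t) + 4) - (4) = sin(t) is ≥ 0 throughout, so the area is a single integral of |sin(t)|.
∫[0,pi] (sin(t)) dt = 2.

2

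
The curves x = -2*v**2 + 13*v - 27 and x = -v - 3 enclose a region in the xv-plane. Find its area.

1/3

Both boundary curves give x as a function of v, so integrate with respect to v. Setting them equal: -2*v**2 + 14*v - 24 = 0, i.e. -2*(v - 4)*(v - 3) = 0, so they meet at v = 3, 4.
For v in [3, 4], x = -2*v**2 + 13*v - 27 is on the right; area = ∫[3,4] (-2*v**2 + 14*v - 24) dv = 1/3.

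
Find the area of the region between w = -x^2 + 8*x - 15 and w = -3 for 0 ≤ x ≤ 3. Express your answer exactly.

The difference (-x^2 + 8*x - 15) - (-3) = -x^2 + 8*x - 12 changes sign at x = 2 inside [0, 3], so split the integral there.
∫[0,2] (-x^2 + 8*x - 12) dx = -32/3; the area of that piece is 32/3.
∫[2,3] (-x^2 + 8*x - 12) dx = 5/3.
Total area = 32/3 + 5/3 = 37/3.

37/3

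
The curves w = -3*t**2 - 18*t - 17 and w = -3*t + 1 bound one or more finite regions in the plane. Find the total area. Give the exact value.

Set the curves equal: -3*t**2 - 18*t - 17 = -3*t + 1, so -3*t**2 - 15*t - 18 = 0, which factors as -3*(t + 2)*(t + 3) = 0. The curves meet at t = -3, -2.
On [-3, -2], w = -3*t**2 - 18*t - 17 is on top; that piece has area ∫[-3,-2] (-3*t**2 - 15*t - 18) dt = 1/2.

1/2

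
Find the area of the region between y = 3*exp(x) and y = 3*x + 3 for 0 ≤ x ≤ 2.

On [0, 2], (3*exp(x)) - (3*x + 3) = -3*x + 3*exp(x) - 3 is ≥ 0 throughout, so the area is a single integral of |-3*x + 3*exp(x) - 3|.
∫[0,2] (-3*x + 3*exp(x) - 3) dx = -15 + 3*exp(2).

-15 + 3*exp(2)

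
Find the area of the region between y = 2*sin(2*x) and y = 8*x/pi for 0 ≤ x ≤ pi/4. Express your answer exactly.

On [0, pi/4], (2*sin(2*x)) - (8*x/pi) = -8*x/pi + 2*sin(2*x) is ≥ 0 throughout, so the area is a single integral of |-8*x/pi + 2*sin(2*x)|.
∫[0,pi/4] (-8*x/pi + 2*sin(2*x)) dx = 1 - pi/4.

1 - pi/4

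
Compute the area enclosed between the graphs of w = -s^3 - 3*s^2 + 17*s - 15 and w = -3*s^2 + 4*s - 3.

Set the curves equal: -s^3 - 3*s^2 + 17*s - 15 = -3*s^2 + 4*s - 3, so -s^3 + 13*s - 12 = 0, which factors as -(s - 3)*(s - 1)*(s + 4) = 0. The curves meet at s = -4, 1, 3.
On [-4, 1], w = -3*s^2 + 4*s - 3 is on top; that piece has area ∫[-4,1] (-(-s^3 + 13*s - 12)) ds = 375/4.
On [1, 3], w = -s^3 - 3*s^2 + 17*s - 15 is on top; that piece has area ∫[1,3] (-s^3 + 13*s - 12) ds = 8.
Total enclosed area = 375/4 + 8 = 407/4.

407/4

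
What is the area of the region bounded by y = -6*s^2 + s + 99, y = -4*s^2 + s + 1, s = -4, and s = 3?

On [-4, 3], (-6*s^2 + s + 99) - (-4*s^2 + s + 1) = -2*s^2 + 98 is ≥ 0 throughout, so the area is a single integral of |-2*s^2 + 98|.
∫[-4,3] (-2*s^2 + 98) ds = 1876/3.

1876/3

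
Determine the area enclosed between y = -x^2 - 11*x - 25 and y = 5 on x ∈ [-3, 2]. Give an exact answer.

On [-3, 2], (-x^2 - 11*x - 25) - (5) = -x^2 - 11*x - 30 is ≤ 0 throughout, so the area is a single integral of |-x^2 - 11*x - 30|.
∫[-3,2] (-x^2 - 11*x - 30) dx = -805/6; the area of that piece is 805/6.

805/6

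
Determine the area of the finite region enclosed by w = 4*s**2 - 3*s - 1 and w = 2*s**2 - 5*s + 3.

Set the curves equal: 4*s**2 - 3*s - 1 = 2*s**2 - 5*s + 3, so 2*s**2 + 2*s - 4 = 0, which factors as 2*(s - 1)*(s + 2) = 0. The curves meet at s = -2, 1.
On [-2, 1], w = 2*s**2 - 5*s + 3 is on top; that piece has area ∫[-2,1] (-(2*s**2 + 2*s - 4)) ds = 9.

9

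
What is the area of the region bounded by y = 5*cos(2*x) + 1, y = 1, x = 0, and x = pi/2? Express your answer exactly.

The difference (5*cos(2*x) + 1) - (1) = 5*cos(2*x) changes sign at x = pi/4 inside [0, pi/2], so split the integral there.
∫[0,pi/4] (5*cos(2*x)) dx = 5/2.
∫[pi/4,pi/2] (5*cos(2*x)) dx = -5/2; the area of that piece is 5/2.
Total area = 5/2 + 5/2 = 5.

5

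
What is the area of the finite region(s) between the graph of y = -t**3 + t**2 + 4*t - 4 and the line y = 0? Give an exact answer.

The curve meets the t-axis where -t**3 + t**2 + 4*t - 4 = 0, i.e. -(t - 2)*(t - 1)*(t + 2) = 0, at t = -2, 1, 2.
On [-2, 1] the curve lies below the axis; ∫[-2,1] (-t**3 + t**2 + 4*t - 4) dt = -45/4, giving area 45/4.
On [1, 2] the curve lies above the axis; ∫[1,2] (-t**3 + t**2 + 4*t - 4) dt = 7/12, giving area 7/12.
Total area = 45/4 + 7/12 = 71/6.

71/6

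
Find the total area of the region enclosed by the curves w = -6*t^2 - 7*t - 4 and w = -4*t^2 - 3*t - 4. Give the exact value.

8/3

Set the curves equal: -6*t^2 - 7*t - 4 = -4*t^2 - 3*t - 4, so -2*t^2 - 4*t = 0, which factors as -2*t*(t + 2) = 0. The curves meet at t = -2, 0.
On [-2, 0], w = -6*t^2 - 7*t - 4 is on top; that piece has area ∫[-2,0] (-2*t^2 - 4*t) dt = 8/3.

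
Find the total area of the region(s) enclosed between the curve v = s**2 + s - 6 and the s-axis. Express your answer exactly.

The curve meets the s-axis where s**2 + s - 6 = 0, i.e. (s - 2)*(s + 3) = 0, at s = -3, 2.
On [-3, 2] the curve lies below the axis; ∫[-3,2] (s**2 + s - 6) ds = -125/6, giving area 125/6.

125/6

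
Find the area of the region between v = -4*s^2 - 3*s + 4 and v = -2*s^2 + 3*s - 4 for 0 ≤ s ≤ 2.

The difference (-4*s^2 - 3*s + 4) - (-2*s^2 + 3*s - 4) = -2*s^2 - 6*s + 8 changes sign at s = 1 inside [0, 2], so split the integral there.
∫[0,1] (-2*s^2 - 6*s + 8) ds = 13/3.
∫[1,2] (-2*s^2 - 6*s + 8) ds = -17/3; the area of that piece is 17/3.
Total area = 13/3 + 17/3 = 10.

10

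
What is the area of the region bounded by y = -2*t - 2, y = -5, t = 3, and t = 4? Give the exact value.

On [3, 4], (-2*t - 2) - (-5) = -2*t + 3 is ≤ 0 throughout, so the area is a single integral of |-2*t + 3|.
∫[3,4] (-2*t + 3) dt = -4; the area of that piece is 4.

4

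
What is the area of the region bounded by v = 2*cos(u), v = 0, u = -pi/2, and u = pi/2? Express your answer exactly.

4

On [-pi/2, pi/2], (2*cos(u)) - (0) = 2*cos(u) is ≥ 0 throughout, so the area is a single integral of |2*cos(u)|.
∫[-pi/2,pi/2] (2*cos(u)) du = 4.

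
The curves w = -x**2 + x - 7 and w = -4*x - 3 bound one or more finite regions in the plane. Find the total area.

9/2

Set the curves equal: -x**2 + x - 7 = -4*x - 3, so -x**2 + 5*x - 4 = 0, which factors as -(x - 4)*(x - 1) = 0. The curves meet at x = 1, 4.
On [1, 4], w = -x**2 + x - 7 is on top; that piece has area ∫[1,4] (-x**2 + 5*x - 4) dx = 9/2.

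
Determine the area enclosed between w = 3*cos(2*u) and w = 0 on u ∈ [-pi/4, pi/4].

3

On [-pi/4, pi/4], (3*cos(2*u)) - (0) = 3*cos(2*u) is ≥ 0 throughout, so the area is a single integral of |3*cos(2*u)|.
∫[-pi/4,pi/4] (3*cos(2*u)) du = 3.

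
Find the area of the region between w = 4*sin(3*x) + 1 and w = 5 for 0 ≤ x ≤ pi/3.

-8/3 + 4*pi/3

On [0, pi/3], (4*sin(3*x) + 1) - (5) = 4*sin(3*x) - 4 is ≤ 0 throughout, so the area is a single integral of |4*sin(3*x) - 4|.
∫[0,pi/3] (4*sin(3*x) - 4) dx = 8/3 - 4*pi/3; the area of that piece is -8/3 + 4*pi/3.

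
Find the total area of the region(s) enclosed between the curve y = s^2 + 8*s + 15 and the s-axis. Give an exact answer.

4/3

The curve meets the s-axis where s^2 + 8*s + 15 = 0, i.e. (s + 3)*(s + 5) = 0, at s = -5, -3.
On [-5, -3] the curve lies below the axis; ∫[-5,-3] (s^2 + 8*s + 15) ds = -4/3, giving area 4/3.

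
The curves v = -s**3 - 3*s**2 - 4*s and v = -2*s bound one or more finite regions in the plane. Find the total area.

1/2

Set the curves equal: -s**3 - 3*s**2 - 4*s = -2*s, so -s**3 - 3*s**2 - 2*s = 0, which factors as -s*(s + 1)*(s + 2) = 0. The curves meet at s = -2, -1, 0.
On [-2, -1], v = -2*s is on top; that piece has area ∫[-2,-1] (-(-s**3 - 3*s**2 - 2*s)) ds = 1/4.
On [-1, 0], v = -s**3 - 3*s**2 - 4*s is on top; that piece has area ∫[-1,0] (-s**3 - 3*s**2 - 2*s) ds = 1/4.
Total enclosed area = 1/4 + 1/4 = 1/2.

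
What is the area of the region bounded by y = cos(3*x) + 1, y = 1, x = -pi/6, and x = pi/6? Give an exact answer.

On [-pi/6, pi/6], (cos(3*x) + 1) - (1) = cos(3*x) is ≥ 0 throughout, so the area is a single integral of |cos(3*x)|.
∫[-pi/6,pi/6] (cos(3*x)) dx = 2/3.

2/3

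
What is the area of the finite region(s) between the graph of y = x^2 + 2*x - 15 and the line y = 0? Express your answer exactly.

256/3

The curve meets the x-axis where x^2 + 2*x - 15 = 0, i.e. (x - 3)*(x + 5) = 0, at x = -5, 3.
On [-5, 3] the curve lies below the axis; ∫[-5,3] (x^2 + 2*x - 15) dx = -256/3, giving area 256/3.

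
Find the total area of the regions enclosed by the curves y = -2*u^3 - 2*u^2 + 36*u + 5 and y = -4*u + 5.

2521/6

Set the curves equal: -2*u^3 - 2*u^2 + 36*u + 5 = -4*u + 5, so -2*u^3 - 2*u^2 + 40*u = 0, which factors as -2*u*(u - 4)*(u + 5) = 0. The curves meet at u = -5, 0, 4.
On [-5, 0], y = -4*u + 5 is on top; that piece has area ∫[-5,0] (-(-2*u^3 - 2*u^2 + 40*u)) du = 1625/6.
On [0, 4], y = -2*u^3 - 2*u^2 + 36*u + 5 is on top; that piece has area ∫[0,4] (-2*u^3 - 2*u^2 + 40*u) du = 448/3.
Total enclosed area = 1625/6 + 448/3 = 2521/6.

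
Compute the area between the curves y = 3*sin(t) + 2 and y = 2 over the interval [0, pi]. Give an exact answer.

On [0, pi], (3*sin(t) + 2) - (2) = 3*sin(t) is ≥ 0 throughout, so the area is a single integral of |3*sin(t)|.
∫[0,pi] (3*sin(t)) dt = 6.

6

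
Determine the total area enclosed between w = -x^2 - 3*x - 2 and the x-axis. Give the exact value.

1/6

The curve meets the x-axis where -x^2 - 3*x - 2 = 0, i.e. -(x + 1)*(x + 2) = 0, at x = -2, -1.
On [-2, -1] the curve lies above the axis; ∫[-2,-1] (-x^2 - 3*x - 2) dx = 1/6, giving area 1/6.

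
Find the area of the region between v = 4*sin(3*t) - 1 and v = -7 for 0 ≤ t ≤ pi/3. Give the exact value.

On [0, pi/3], (4*sin(3*t) - 1) - (-7) = 4*sin(3*t) + 6 is ≥ 0 throughout, so the area is a single integral of |4*sin(3*t) + 6|.
∫[0,pi/3] (4*sin(3*t) + 6) dt = 8/3 + 2*pi.

8/3 + 2*pi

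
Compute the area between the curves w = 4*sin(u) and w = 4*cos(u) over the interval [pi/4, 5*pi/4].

On [pi/4, 5*pi/4], (4*sin(u)) - (4*cos(u)) = 4*sin(u) - 4*cos(u) is ≥ 0 throughout, so the area is a single integral of |4*sin(u) - 4*cos(u)|.
∫[pi/4,5*pi/4] (4*sin(u) - 4*cos(u)) du = 8*sqrt(2).

8*sqrt(2)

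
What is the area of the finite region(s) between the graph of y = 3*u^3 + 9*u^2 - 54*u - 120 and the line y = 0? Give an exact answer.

The curve meets the u-axis where 3*u^3 + 9*u^2 - 54*u - 120 = 0, i.e. 3*(u - 4)*(u + 2)*(u + 5) = 0, at u = -5, -2, 4.
On [-5, -2] the curve lies above the axis; ∫[-5,-2] (3*u^3 + 9*u^2 - 54*u - 120) du = 405/4, giving area 405/4.
On [-2, 4] the curve lies below the axis; ∫[-2,4] (3*u^3 + 9*u^2 - 54*u - 120) du = -648, giving area 648.
Total area = 405/4 + 648 = 2997/4.

2997/4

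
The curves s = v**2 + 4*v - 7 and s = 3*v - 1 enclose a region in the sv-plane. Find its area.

Both boundary curves give s as a function of v, so integrate with respect to v. Setting them equal: v**2 + v - 6 = 0, i.e. (v - 2)*(v + 3) = 0, so they meet at v = -3, 2.
For v in [-3, 2], s = v**2 + 4*v - 7 is on the left; area = ∫[-3,2] (-(v**2 + v - 6)) dv = 125/6.

125/6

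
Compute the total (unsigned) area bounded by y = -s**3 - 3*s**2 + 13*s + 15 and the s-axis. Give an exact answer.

The curve meets the s-axis where -s**3 - 3*s**2 + 13*s + 15 = 0, i.e. -(s - 3)*(s + 1)*(s + 5) = 0, at s = -5, -1, 3.
On [-5, -1] the curve lies below the axis; ∫[-5,-1] (-s**3 - 3*s**2 + 13*s + 15) ds = -64, giving area 64.
On [-1, 3] the curve lies above the axis; ∫[-1,3] (-s**3 - 3*s**2 + 13*s + 15) ds = 64, giving area 64.
Total area = 64 + 64 = 128.

128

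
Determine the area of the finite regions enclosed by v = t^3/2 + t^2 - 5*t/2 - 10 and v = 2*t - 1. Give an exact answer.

Set the curves equal: t^3/2 + t^2 - 5*t/2 - 10 = 2*t - 1, so t^3/2 + t^2 - 9*t/2 - 9 = 0, which factors as (t - 3)*(t + 2)*(t + 3)/2 = 0. The curves meet at t = -3, -2, 3.
On [-3, -2], v = t^3/2 + t^2 - 5*t/2 - 10 is on top; that piece has area ∫[-3,-2] (t^3/2 + t^2 - 9*t/2 - 9) dt = 11/24.
On [-2, 3], v = 2*t - 1 is on top; that piece has area ∫[-2,3] (-(t^3/2 + t^2 - 9*t/2 - 9)) dt = 875/24.
Total enclosed area = 11/24 + 875/24 = 443/12.

443/12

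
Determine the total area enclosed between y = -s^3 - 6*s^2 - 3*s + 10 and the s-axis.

The curve meets the s-axis where -s^3 - 6*s^2 - 3*s + 10 = 0, i.e. -(s - 1)*(s + 2)*(s + 5) = 0, at s = -5, -2, 1.
On [-5, -2] the curve lies below the axis; ∫[-5,-2] (-s^3 - 6*s^2 - 3*s + 10) ds = -81/4, giving area 81/4.
On [-2, 1] the curve lies above the axis; ∫[-2,1] (-s^3 - 6*s^2 - 3*s + 10) ds = 81/4, giving area 81/4.
Total area = 81/4 + 81/4 = 81/2.

81/2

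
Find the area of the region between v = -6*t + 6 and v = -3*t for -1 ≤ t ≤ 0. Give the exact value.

15/2

On [-1, 0], (-6*t + 6) - (-3*t) = -3*t + 6 is ≥ 0 throughout, so the area is a single integral of |-3*t + 6|.
∫[-1,0] (-3*t + 6) dt = 15/2.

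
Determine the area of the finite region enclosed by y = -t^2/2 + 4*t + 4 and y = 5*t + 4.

2/3

Set the curves equal: -t^2/2 + 4*t + 4 = 5*t + 4, so -t^2/2 - t = 0, which factors as -t*(t + 2)/2 = 0. The curves meet at t = -2, 0.
On [-2, 0], y = -t^2/2 + 4*t + 4 is on top; that piece has area ∫[-2,0] (-t^2/2 - t) dt = 2/3.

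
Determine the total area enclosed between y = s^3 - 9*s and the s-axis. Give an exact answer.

The curve meets the s-axis where s^3 - 9*s = 0, i.e. s*(s - 3)*(s + 3) = 0, at s = -3, 0, 3.
On [-3, 0] the curve lies above the axis; ∫[-3,0] (s^3 - 9*s) ds = 81/4, giving area 81/4.
On [0, 3] the curve lies below the axis; ∫[0,3] (s^3 - 9*s) ds = -81/4, giving area 81/4.
Total area = 81/4 + 81/4 = 81/2.

81/2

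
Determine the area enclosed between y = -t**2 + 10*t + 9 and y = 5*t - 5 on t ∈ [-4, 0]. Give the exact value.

The difference (-t**2 + 10*t + 9) - (5*t - 5) = -t**2 + 5*t + 14 changes sign at t = -2 inside [-4, 0], so split the integral there.
∫[-4,-2] (-t**2 + 5*t + 14) dt = -62/3; the area of that piece is 62/3.
∫[-2,0] (-t**2 + 5*t + 14) dt = 46/3.
Total area = 62/3 + 46/3 = 36.

36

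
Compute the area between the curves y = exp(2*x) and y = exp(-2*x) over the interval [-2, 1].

The difference (exp(2*x)) - (exp(-2*x)) = exp(2*x) - exp(-2*x) changes sign at x = 0 inside [-2, 1], so split the integral there.
∫[-2,0] (exp(2*x) - exp(-2*x)) dx = -exp(4)/2 - exp(-4)/2 + 1; the area of that piece is -1 + exp(-4)/2 + exp(4)/2.
∫[0,1] (exp(2*x) - exp(-2*x)) dx = -1 + exp(-2)/2 + exp(2)/2.
Total area = (-1 + exp(-4)/2 + exp(4)/2) + (-1 + exp(-2)/2 + exp(2)/2) = -2 + exp(-4)/2 + exp(-2)/2 + exp(2)/2 + exp(4)/2.

-2 + exp(-4)/2 + exp(-2)/2 + exp(2)/2 + exp(4)/2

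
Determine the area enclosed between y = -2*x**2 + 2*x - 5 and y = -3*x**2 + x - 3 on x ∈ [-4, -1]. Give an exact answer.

The difference (-2*x**2 + 2*x - 5) - (-3*x**2 + x - 3) = x**2 + x - 2 changes sign at x = -2 inside [-4, -1], so split the integral there.
∫[-4,-2] (x**2 + x - 2) dx = 26/3.
∫[-2,-1] (x**2 + x - 2) dx = -7/6; the area of that piece is 7/6.
Total area = 26/3 + 7/6 = 59/6.

59/6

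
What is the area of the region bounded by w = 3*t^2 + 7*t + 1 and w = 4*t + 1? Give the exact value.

Set the curves equal: 3*t^2 + 7*t + 1 = 4*t + 1, so 3*t^2 + 3*t = 0, which factors as 3*t*(t + 1) = 0. The curves meet at t = -1, 0.
On [-1, 0], w = 4*t + 1 is on top; that piece has area ∫[-1,0] (-(3*t^2 + 3*t)) dt = 1/2.

1/2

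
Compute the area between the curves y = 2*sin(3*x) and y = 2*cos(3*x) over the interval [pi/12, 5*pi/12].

On [pi/12, 5*pi/12], (2*sin(3*x)) - (2*cos(3*x)) = 2*sin(3*x) - 2*cos(3*x) is ≥ 0 throughout, so the area is a single integral of |2*sin(3*x) - 2*cos(3*x)|.
∫[pi/12,5*pi/12] (2*sin(3*x) - 2*cos(3*x)) dx = 4*sqrt(2)/3.

4*sqrt(2)/3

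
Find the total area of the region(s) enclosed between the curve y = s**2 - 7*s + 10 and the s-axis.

9/2

The curve meets the s-axis where s**2 - 7*s + 10 = 0, i.e. (s - 5)*(s - 2) = 0, at s = 2, 5.
On [2, 5] the curve lies below the axis; ∫[2,5] (s**2 - 7*s + 10) ds = -9/2, giving area 9/2.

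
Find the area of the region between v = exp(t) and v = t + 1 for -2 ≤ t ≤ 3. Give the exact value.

-15/2 - exp(-2) + exp(3)

On [-2, 3], (exp(t)) - (t + 1) = -t + exp(t) - 1 is ≥ 0 throughout, so the area is a single integral of |-t + exp(t) - 1|.
∫[-2,3] (-t + exp(t) - 1) dt = -15/2 - exp(-2) + exp(3).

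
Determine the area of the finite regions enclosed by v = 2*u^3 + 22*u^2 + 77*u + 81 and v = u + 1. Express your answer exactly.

Set the curves equal: 2*u^3 + 22*u^2 + 77*u + 81 = u + 1, so 2*u^3 + 22*u^2 + 76*u + 80 = 0, which factors as 2*(u + 2)*(u + 4)*(u + 5) = 0. The curves meet at u = -5, -4, -2.
On [-5, -4], v = 2*u^3 + 22*u^2 + 77*u + 81 is on top; that piece has area ∫[-5,-4] (2*u^3 + 22*u^2 + 76*u + 80) du = 5/6.
On [-4, -2], v = u + 1 is on top; that piece has area ∫[-4,-2] (-(2*u^3 + 22*u^2 + 76*u + 80)) du = 16/3.
Total enclosed area = 5/6 + 16/3 = 37/6.

37/6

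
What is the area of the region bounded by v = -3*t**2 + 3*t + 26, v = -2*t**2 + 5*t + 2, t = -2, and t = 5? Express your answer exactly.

The difference (-3*t**2 + 3*t + 26) - (-2*t**2 + 5*t + 2) = -t**2 - 2*t + 24 changes sign at t = 4 inside [-2, 5], so split the integral there.
∫[-2,4] (-t**2 - 2*t + 24) dt = 108.
∫[4,5] (-t**2 - 2*t + 24) dt = -16/3; the area of that piece is 16/3.
Total area = 108 + 16/3 = 340/3.

340/3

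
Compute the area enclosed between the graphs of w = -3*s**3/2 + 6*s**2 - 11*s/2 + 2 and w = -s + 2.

37/8

Set the curves equal: -3*s**3/2 + 6*s**2 - 11*s/2 + 2 = -s + 2, so -3*s**3/2 + 6*s**2 - 9*s/2 = 0, which factors as -3*s*(s - 3)*(s - 1)/2 = 0. The curves meet at s = 0, 1, 3.
On [0, 1], w = -s + 2 is on top; that piece has area ∫[0,1] (-(-3*s**3/2 + 6*s**2 - 9*s/2)) ds = 5/8.
On [1, 3], w = -3*s**3/2 + 6*s**2 - 11*s/2 + 2 is on top; that piece has area ∫[1,3] (-3*s**3/2 + 6*s**2 - 9*s/2) ds = 4.
Total enclosed area = 5/8 + 4 = 37/8.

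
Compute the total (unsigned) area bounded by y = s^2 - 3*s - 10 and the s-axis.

343/6

The curve meets the s-axis where s^2 - 3*s - 10 = 0, i.e. (s - 5)*(s + 2) = 0, at s = -2, 5.
On [-2, 5] the curve lies below the axis; ∫[-2,5] (s^2 - 3*s - 10) ds = -343/6, giving area 343/6.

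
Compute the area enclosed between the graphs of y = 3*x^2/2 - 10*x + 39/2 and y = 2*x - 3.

2

Set the curves equal: 3*x^2/2 - 10*x + 39/2 = 2*x - 3, so 3*x^2/2 - 12*x + 45/2 = 0, which factors as 3*(x - 5)*(x - 3)/2 = 0. The curves meet at x = 3, 5.
On [3, 5], y = 2*x - 3 is on top; that piece has area ∫[3,5] (-(3*x^2/2 - 12*x + 45/2)) dx = 2.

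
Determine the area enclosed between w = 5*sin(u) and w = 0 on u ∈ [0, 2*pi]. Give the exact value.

The difference (5*sin(u)) - (0) = 5*sin(u) changes sign at u = pi inside [0, 2*pi], so split the integral there.
∫[0,pi] (5*sin(u)) du = 10.
∫[pi,2*pi] (5*sin(u)) du = -10; the area of that piece is 10.
Total area = 10 + 10 = 20.

20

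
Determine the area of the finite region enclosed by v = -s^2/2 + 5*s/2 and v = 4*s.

9/4

Set the curves equal: -s^2/2 + 5*s/2 = 4*s, so -s^2/2 - 3*s/2 = 0, which factors as -s*(s + 3)/2 = 0. The curves meet at s = -3, 0.
On [-3, 0], v = -s^2/2 + 5*s/2 is on top; that piece has area ∫[-3,0] (-s^2/2 - 3*s/2) ds = 9/4.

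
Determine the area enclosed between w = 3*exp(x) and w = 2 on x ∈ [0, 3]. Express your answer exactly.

-9 + 3*exp(3)

On [0, 3], (3*exp(x)) - (2) = 3*exp(x) - 2 is ≥ 0 throughout, so the area is a single integral of |3*exp(x) - 2|.
∫[0,3] (3*exp(x) - 2) dx = -9 + 3*exp(3).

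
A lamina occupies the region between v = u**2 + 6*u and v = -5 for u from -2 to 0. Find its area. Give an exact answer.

4

The difference (u**2 + 6*u) - (-5) = u**2 + 6*u + 5 changes sign at u = -1 inside [-2, 0], so split the integral there.
∫[-2,-1] (u**2 + 6*u + 5) du = -5/3; the area of that piece is 5/3.
∫[-1,0] (u**2 + 6*u + 5) du = 7/3.
Total area = 5/3 + 7/3 = 4.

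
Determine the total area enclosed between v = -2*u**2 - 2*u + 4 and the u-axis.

The curve meets the u-axis where -2*u**2 - 2*u + 4 = 0, i.e. -2*(u - 1)*(u + 2) = 0, at u = -2, 1.
On [-2, 1] the curve lies above the axis; ∫[-2,1] (-2*u**2 - 2*u + 4) du = 9, giving area 9.

9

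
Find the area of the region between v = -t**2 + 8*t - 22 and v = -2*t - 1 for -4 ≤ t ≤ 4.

The difference (-t**2 + 8*t - 22) - (-2*t - 1) = -t**2 + 10*t - 21 changes sign at t = 3 inside [-4, 4], so split the integral there.
∫[-4,3] (-t**2 + 10*t - 21) dt = -637/3; the area of that piece is 637/3.
∫[3,4] (-t**2 + 10*t - 21) dt = 5/3.
Total area = 637/3 + 5/3 = 214.

214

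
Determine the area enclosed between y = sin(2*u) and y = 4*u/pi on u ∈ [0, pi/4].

1/2 - pi/8

On [0, pi/4], (sin(2*u)) - (4*u/pi) = -4*u/pi + sin(2*u) is ≥ 0 throughout, so the area is a single integral of |-4*u/pi + sin(2*u)|.
∫[0,pi/4] (-4*u/pi + sin(2*u)) du = 1/2 - pi/8.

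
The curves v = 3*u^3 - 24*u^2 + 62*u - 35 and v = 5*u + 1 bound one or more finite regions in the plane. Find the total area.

37/4

Set the curves equal: 3*u^3 - 24*u^2 + 62*u - 35 = 5*u + 1, so 3*u^3 - 24*u^2 + 57*u - 36 = 0, which factors as 3*(u - 4)*(u - 3)*(u - 1) = 0. The curves meet at u = 1, 3, 4.
On [1, 3], v = 3*u^3 - 24*u^2 + 62*u - 35 is on top; that piece has area ∫[1,3] (3*u^3 - 24*u^2 + 57*u - 36) du = 8.
On [3, 4], v = 5*u + 1 is on top; that piece has area ∫[3,4] (-(3*u^3 - 24*u^2 + 57*u - 36)) du = 5/4.
Total enclosed area = 8 + 5/4 = 37/4.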